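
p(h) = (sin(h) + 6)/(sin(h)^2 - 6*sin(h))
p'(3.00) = -49.65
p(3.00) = -7.43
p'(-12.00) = 2.87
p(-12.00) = -2.23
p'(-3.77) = -2.29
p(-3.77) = -2.07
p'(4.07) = -0.91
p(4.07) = 0.95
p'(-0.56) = 2.96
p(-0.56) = 1.58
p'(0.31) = 10.17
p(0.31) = -3.63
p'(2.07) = -0.58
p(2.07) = -1.53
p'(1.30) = 0.27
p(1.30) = -1.43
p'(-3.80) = -2.06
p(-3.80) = -2.01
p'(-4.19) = -0.63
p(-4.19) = -1.54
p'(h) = (-2*sin(h)*cos(h) + 6*cos(h))*(sin(h) + 6)/(sin(h)^2 - 6*sin(h))^2 + cos(h)/(sin(h)^2 - 6*sin(h))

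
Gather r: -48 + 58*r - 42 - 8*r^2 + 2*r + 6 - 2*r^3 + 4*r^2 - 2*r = -2*r^3 - 4*r^2 + 58*r - 84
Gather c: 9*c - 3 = 9*c - 3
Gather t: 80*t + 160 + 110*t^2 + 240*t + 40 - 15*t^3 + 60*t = -15*t^3 + 110*t^2 + 380*t + 200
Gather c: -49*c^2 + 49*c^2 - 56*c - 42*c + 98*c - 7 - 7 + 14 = 0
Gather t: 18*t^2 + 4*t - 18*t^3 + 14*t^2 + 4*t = -18*t^3 + 32*t^2 + 8*t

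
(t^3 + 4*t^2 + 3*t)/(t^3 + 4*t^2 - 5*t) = (t^2 + 4*t + 3)/(t^2 + 4*t - 5)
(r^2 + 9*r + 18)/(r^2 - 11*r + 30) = (r^2 + 9*r + 18)/(r^2 - 11*r + 30)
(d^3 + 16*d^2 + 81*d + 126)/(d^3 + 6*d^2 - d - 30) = (d^2 + 13*d + 42)/(d^2 + 3*d - 10)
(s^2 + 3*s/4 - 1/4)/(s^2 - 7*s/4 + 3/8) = 2*(s + 1)/(2*s - 3)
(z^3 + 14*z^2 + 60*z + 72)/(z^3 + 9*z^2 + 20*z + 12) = (z + 6)/(z + 1)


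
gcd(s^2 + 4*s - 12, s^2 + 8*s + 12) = s + 6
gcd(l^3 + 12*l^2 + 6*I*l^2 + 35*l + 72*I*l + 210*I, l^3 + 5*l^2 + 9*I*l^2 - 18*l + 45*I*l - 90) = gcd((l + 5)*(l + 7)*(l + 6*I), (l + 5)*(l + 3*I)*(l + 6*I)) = l^2 + l*(5 + 6*I) + 30*I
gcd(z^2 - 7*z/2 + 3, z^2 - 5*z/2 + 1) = z - 2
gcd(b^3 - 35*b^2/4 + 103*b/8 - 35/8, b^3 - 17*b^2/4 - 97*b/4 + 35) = b^2 - 33*b/4 + 35/4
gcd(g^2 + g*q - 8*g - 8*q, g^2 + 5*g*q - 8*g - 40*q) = g - 8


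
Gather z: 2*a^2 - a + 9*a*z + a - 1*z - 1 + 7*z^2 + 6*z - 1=2*a^2 + 7*z^2 + z*(9*a + 5) - 2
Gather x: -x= -x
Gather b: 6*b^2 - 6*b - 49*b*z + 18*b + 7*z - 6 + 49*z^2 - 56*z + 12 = 6*b^2 + b*(12 - 49*z) + 49*z^2 - 49*z + 6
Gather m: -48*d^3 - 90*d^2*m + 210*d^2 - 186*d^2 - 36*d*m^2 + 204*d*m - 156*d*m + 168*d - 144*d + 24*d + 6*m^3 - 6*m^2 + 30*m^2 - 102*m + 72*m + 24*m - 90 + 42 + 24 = -48*d^3 + 24*d^2 + 48*d + 6*m^3 + m^2*(24 - 36*d) + m*(-90*d^2 + 48*d - 6) - 24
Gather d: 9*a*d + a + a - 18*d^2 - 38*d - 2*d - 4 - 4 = 2*a - 18*d^2 + d*(9*a - 40) - 8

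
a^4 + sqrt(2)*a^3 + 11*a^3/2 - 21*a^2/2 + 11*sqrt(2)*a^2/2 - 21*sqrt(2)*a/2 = a*(a - 3/2)*(a + 7)*(a + sqrt(2))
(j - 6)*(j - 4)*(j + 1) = j^3 - 9*j^2 + 14*j + 24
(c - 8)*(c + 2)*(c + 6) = c^3 - 52*c - 96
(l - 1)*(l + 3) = l^2 + 2*l - 3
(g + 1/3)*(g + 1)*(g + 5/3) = g^3 + 3*g^2 + 23*g/9 + 5/9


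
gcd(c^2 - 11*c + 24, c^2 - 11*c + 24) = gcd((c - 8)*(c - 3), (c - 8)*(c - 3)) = c^2 - 11*c + 24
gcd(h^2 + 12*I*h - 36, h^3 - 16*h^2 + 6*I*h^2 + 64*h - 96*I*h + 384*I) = h + 6*I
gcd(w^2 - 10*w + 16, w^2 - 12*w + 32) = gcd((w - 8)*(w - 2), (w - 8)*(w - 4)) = w - 8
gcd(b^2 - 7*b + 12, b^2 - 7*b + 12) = b^2 - 7*b + 12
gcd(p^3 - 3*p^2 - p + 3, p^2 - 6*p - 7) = p + 1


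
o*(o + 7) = o^2 + 7*o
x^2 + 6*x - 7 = (x - 1)*(x + 7)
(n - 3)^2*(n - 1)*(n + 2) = n^4 - 5*n^3 + n^2 + 21*n - 18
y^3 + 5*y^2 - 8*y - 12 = (y - 2)*(y + 1)*(y + 6)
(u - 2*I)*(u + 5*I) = u^2 + 3*I*u + 10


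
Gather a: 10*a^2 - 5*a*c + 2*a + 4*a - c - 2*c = 10*a^2 + a*(6 - 5*c) - 3*c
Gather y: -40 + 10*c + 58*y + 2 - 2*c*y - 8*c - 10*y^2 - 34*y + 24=2*c - 10*y^2 + y*(24 - 2*c) - 14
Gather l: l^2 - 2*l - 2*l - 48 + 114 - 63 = l^2 - 4*l + 3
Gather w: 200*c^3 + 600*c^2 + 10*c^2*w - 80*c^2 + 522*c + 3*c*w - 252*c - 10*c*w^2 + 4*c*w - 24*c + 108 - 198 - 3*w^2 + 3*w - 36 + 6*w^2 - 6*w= 200*c^3 + 520*c^2 + 246*c + w^2*(3 - 10*c) + w*(10*c^2 + 7*c - 3) - 126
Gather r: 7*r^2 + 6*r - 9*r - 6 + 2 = 7*r^2 - 3*r - 4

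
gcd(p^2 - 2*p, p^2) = p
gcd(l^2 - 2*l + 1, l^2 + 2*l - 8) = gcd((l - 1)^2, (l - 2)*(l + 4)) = 1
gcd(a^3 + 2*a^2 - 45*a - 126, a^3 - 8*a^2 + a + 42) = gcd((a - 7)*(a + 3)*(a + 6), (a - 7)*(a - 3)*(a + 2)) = a - 7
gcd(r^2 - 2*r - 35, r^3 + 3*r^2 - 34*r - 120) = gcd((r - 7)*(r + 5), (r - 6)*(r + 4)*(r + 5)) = r + 5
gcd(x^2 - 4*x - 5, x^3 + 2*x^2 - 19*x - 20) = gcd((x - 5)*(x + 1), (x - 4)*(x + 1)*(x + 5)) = x + 1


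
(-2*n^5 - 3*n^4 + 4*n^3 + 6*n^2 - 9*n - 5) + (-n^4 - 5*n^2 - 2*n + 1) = -2*n^5 - 4*n^4 + 4*n^3 + n^2 - 11*n - 4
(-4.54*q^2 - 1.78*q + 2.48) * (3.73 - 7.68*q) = 34.8672*q^3 - 3.2638*q^2 - 25.6858*q + 9.2504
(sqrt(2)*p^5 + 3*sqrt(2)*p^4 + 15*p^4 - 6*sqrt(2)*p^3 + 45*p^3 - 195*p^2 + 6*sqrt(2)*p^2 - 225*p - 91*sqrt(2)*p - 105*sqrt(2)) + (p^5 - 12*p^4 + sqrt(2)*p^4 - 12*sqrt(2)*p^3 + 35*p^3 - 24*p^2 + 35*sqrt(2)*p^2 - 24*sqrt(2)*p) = p^5 + sqrt(2)*p^5 + 3*p^4 + 4*sqrt(2)*p^4 - 18*sqrt(2)*p^3 + 80*p^3 - 219*p^2 + 41*sqrt(2)*p^2 - 225*p - 115*sqrt(2)*p - 105*sqrt(2)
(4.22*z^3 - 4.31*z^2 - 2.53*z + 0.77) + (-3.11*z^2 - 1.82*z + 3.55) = 4.22*z^3 - 7.42*z^2 - 4.35*z + 4.32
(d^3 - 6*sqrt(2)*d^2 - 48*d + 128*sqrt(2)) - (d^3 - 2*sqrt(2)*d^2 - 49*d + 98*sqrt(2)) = -4*sqrt(2)*d^2 + d + 30*sqrt(2)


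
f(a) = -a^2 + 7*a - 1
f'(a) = 7 - 2*a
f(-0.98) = -8.82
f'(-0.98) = 8.96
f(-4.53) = -53.23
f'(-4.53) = 16.06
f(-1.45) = -13.25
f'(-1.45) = 9.90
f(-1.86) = -17.48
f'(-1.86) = 10.72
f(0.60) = 2.84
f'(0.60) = 5.80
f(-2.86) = -29.20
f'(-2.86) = 12.72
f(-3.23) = -34.04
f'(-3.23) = 13.46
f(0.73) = 3.58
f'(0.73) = 5.54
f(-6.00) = -79.00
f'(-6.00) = 19.00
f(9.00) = -19.00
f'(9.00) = -11.00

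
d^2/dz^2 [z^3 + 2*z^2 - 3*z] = 6*z + 4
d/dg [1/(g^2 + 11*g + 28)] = (-2*g - 11)/(g^2 + 11*g + 28)^2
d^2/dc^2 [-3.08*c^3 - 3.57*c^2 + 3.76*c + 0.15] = -18.48*c - 7.14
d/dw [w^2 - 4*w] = 2*w - 4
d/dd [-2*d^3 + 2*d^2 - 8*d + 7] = -6*d^2 + 4*d - 8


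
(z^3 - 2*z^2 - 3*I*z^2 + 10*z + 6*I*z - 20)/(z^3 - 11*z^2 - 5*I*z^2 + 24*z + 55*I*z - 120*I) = (z^2 + 2*z*(-1 + I) - 4*I)/(z^2 - 11*z + 24)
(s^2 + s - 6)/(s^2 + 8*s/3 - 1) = 3*(s - 2)/(3*s - 1)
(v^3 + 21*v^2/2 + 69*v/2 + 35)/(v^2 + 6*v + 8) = (2*v^2 + 17*v + 35)/(2*(v + 4))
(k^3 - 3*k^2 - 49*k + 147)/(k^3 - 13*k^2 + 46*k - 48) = (k^2 - 49)/(k^2 - 10*k + 16)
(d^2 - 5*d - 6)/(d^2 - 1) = (d - 6)/(d - 1)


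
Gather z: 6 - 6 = 0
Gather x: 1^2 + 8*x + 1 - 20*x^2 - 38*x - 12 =-20*x^2 - 30*x - 10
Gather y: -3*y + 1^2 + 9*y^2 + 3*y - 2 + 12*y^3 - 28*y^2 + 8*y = 12*y^3 - 19*y^2 + 8*y - 1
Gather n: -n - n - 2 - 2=-2*n - 4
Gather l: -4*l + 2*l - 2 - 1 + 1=-2*l - 2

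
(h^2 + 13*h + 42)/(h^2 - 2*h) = (h^2 + 13*h + 42)/(h*(h - 2))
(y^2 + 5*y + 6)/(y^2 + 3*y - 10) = (y^2 + 5*y + 6)/(y^2 + 3*y - 10)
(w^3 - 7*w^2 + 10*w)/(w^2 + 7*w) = (w^2 - 7*w + 10)/(w + 7)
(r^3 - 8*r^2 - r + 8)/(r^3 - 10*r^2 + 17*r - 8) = (r + 1)/(r - 1)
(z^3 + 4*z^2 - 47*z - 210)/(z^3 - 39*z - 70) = (z + 6)/(z + 2)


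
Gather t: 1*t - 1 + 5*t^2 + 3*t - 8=5*t^2 + 4*t - 9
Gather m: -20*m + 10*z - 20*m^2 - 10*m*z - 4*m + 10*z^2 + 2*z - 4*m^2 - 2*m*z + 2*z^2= -24*m^2 + m*(-12*z - 24) + 12*z^2 + 12*z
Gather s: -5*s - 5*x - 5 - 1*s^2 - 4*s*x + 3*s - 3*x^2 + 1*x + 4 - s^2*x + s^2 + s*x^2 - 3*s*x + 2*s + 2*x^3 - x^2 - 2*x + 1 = -s^2*x + s*(x^2 - 7*x) + 2*x^3 - 4*x^2 - 6*x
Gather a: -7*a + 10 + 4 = 14 - 7*a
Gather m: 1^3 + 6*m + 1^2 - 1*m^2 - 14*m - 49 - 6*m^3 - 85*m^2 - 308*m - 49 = -6*m^3 - 86*m^2 - 316*m - 96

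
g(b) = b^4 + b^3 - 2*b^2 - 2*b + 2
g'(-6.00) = -734.00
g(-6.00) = 1022.00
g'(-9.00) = -2639.00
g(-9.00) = 5690.00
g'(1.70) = 19.52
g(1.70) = 6.09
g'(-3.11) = -80.86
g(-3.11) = 52.35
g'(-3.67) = -144.64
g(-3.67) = 114.38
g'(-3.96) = -187.51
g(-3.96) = 162.37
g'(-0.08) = -1.66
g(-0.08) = 2.15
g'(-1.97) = -13.06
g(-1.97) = 5.59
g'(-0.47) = 0.13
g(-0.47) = 2.44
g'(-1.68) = -5.78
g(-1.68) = 2.94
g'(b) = 4*b^3 + 3*b^2 - 4*b - 2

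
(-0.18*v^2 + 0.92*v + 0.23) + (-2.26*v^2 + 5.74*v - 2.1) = -2.44*v^2 + 6.66*v - 1.87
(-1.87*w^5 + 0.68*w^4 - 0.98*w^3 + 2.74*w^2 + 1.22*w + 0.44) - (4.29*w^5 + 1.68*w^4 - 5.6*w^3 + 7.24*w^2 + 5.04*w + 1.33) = -6.16*w^5 - 1.0*w^4 + 4.62*w^3 - 4.5*w^2 - 3.82*w - 0.89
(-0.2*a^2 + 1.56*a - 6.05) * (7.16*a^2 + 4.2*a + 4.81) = -1.432*a^4 + 10.3296*a^3 - 37.728*a^2 - 17.9064*a - 29.1005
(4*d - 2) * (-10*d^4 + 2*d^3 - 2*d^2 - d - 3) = -40*d^5 + 28*d^4 - 12*d^3 - 10*d + 6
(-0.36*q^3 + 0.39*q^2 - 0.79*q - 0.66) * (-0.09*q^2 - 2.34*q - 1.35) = 0.0324*q^5 + 0.8073*q^4 - 0.3555*q^3 + 1.3815*q^2 + 2.6109*q + 0.891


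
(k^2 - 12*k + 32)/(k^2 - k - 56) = (k - 4)/(k + 7)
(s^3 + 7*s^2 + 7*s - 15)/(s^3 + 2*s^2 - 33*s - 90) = (s - 1)/(s - 6)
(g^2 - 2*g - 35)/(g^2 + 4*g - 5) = (g - 7)/(g - 1)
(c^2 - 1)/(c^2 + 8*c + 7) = (c - 1)/(c + 7)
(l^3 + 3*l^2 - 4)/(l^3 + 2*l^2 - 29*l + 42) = (l^3 + 3*l^2 - 4)/(l^3 + 2*l^2 - 29*l + 42)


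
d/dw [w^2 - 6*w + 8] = 2*w - 6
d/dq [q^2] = 2*q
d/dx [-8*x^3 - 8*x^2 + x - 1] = -24*x^2 - 16*x + 1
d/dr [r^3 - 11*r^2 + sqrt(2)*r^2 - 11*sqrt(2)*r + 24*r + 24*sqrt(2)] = 3*r^2 - 22*r + 2*sqrt(2)*r - 11*sqrt(2) + 24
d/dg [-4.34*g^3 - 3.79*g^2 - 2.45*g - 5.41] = -13.02*g^2 - 7.58*g - 2.45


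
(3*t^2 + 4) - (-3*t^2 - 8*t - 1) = 6*t^2 + 8*t + 5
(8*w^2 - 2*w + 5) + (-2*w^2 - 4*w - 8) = 6*w^2 - 6*w - 3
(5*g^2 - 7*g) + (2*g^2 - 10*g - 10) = 7*g^2 - 17*g - 10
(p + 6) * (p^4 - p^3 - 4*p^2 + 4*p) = p^5 + 5*p^4 - 10*p^3 - 20*p^2 + 24*p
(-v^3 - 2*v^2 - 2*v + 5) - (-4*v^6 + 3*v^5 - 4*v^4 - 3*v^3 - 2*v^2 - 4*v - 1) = 4*v^6 - 3*v^5 + 4*v^4 + 2*v^3 + 2*v + 6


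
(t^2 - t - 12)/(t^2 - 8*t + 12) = (t^2 - t - 12)/(t^2 - 8*t + 12)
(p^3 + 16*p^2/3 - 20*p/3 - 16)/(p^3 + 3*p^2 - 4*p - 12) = (p^2 + 22*p/3 + 8)/(p^2 + 5*p + 6)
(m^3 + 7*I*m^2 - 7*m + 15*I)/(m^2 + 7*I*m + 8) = (m^2 + 8*I*m - 15)/(m + 8*I)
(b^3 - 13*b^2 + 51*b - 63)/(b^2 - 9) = (b^2 - 10*b + 21)/(b + 3)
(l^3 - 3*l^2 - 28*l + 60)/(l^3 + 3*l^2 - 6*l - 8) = (l^2 - l - 30)/(l^2 + 5*l + 4)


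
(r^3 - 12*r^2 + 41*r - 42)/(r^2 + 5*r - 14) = (r^2 - 10*r + 21)/(r + 7)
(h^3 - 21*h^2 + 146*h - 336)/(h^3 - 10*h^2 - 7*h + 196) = (h^2 - 14*h + 48)/(h^2 - 3*h - 28)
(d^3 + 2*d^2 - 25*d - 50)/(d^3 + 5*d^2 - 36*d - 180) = (d^2 - 3*d - 10)/(d^2 - 36)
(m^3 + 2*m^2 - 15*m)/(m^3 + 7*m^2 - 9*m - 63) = m*(m + 5)/(m^2 + 10*m + 21)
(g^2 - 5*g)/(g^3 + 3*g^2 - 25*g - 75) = g/(g^2 + 8*g + 15)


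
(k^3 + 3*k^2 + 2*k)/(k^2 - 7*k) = (k^2 + 3*k + 2)/(k - 7)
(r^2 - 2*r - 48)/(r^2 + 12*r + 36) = (r - 8)/(r + 6)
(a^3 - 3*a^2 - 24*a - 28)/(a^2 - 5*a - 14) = a + 2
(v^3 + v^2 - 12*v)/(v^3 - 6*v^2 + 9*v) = (v + 4)/(v - 3)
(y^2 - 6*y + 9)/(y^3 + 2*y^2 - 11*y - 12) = (y - 3)/(y^2 + 5*y + 4)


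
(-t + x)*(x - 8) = -t*x + 8*t + x^2 - 8*x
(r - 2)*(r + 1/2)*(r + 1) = r^3 - r^2/2 - 5*r/2 - 1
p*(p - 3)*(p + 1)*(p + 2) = p^4 - 7*p^2 - 6*p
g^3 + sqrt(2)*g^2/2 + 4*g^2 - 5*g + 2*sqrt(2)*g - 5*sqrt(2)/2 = (g - 1)*(g + 5)*(g + sqrt(2)/2)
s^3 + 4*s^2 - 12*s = s*(s - 2)*(s + 6)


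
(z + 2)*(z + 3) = z^2 + 5*z + 6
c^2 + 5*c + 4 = (c + 1)*(c + 4)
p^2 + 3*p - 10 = (p - 2)*(p + 5)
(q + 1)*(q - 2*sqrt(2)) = q^2 - 2*sqrt(2)*q + q - 2*sqrt(2)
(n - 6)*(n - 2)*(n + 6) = n^3 - 2*n^2 - 36*n + 72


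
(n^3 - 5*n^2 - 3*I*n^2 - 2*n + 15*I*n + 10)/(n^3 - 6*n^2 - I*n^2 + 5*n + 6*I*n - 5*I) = (n - 2*I)/(n - 1)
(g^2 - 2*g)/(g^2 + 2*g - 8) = g/(g + 4)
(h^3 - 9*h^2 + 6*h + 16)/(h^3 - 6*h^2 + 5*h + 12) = (h^2 - 10*h + 16)/(h^2 - 7*h + 12)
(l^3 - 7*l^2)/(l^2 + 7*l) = l*(l - 7)/(l + 7)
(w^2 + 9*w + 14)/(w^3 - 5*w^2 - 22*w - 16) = (w + 7)/(w^2 - 7*w - 8)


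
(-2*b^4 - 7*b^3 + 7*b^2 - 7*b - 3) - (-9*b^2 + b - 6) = -2*b^4 - 7*b^3 + 16*b^2 - 8*b + 3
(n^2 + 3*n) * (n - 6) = n^3 - 3*n^2 - 18*n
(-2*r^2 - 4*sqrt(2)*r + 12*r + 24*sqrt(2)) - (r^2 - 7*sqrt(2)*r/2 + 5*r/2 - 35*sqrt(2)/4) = -3*r^2 - sqrt(2)*r/2 + 19*r/2 + 131*sqrt(2)/4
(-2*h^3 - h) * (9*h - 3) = -18*h^4 + 6*h^3 - 9*h^2 + 3*h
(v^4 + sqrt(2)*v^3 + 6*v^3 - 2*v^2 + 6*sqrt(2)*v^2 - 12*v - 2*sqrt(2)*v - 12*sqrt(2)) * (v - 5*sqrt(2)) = v^5 - 4*sqrt(2)*v^4 + 6*v^4 - 24*sqrt(2)*v^3 - 12*v^3 - 72*v^2 + 8*sqrt(2)*v^2 + 20*v + 48*sqrt(2)*v + 120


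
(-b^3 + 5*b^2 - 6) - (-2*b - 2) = -b^3 + 5*b^2 + 2*b - 4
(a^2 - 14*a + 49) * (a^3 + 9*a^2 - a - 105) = a^5 - 5*a^4 - 78*a^3 + 350*a^2 + 1421*a - 5145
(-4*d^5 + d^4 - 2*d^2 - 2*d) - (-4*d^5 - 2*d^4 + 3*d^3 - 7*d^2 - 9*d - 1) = 3*d^4 - 3*d^3 + 5*d^2 + 7*d + 1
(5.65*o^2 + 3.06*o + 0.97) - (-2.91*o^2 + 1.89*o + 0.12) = 8.56*o^2 + 1.17*o + 0.85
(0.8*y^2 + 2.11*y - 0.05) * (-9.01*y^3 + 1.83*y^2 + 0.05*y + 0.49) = -7.208*y^5 - 17.5471*y^4 + 4.3518*y^3 + 0.406*y^2 + 1.0314*y - 0.0245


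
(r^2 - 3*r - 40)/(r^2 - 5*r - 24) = (r + 5)/(r + 3)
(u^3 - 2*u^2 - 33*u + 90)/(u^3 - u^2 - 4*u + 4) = (u^3 - 2*u^2 - 33*u + 90)/(u^3 - u^2 - 4*u + 4)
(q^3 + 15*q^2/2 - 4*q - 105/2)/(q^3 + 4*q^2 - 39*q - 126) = (q - 5/2)/(q - 6)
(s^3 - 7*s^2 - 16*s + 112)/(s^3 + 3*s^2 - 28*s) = (s^2 - 3*s - 28)/(s*(s + 7))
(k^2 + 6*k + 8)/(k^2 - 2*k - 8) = (k + 4)/(k - 4)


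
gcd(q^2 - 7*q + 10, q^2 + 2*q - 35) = q - 5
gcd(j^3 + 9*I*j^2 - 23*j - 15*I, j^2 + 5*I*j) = j + 5*I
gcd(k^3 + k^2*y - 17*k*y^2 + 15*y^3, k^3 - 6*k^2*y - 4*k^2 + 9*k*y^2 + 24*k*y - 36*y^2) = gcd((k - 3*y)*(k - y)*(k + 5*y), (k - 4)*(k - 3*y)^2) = -k + 3*y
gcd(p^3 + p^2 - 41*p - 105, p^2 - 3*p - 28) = p - 7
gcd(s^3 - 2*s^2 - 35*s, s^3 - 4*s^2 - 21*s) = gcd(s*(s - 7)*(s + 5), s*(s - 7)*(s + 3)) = s^2 - 7*s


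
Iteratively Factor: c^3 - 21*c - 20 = (c + 4)*(c^2 - 4*c - 5) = (c + 1)*(c + 4)*(c - 5)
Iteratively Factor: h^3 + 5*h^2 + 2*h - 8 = (h + 2)*(h^2 + 3*h - 4) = (h + 2)*(h + 4)*(h - 1)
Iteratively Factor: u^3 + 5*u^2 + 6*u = (u + 3)*(u^2 + 2*u) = (u + 2)*(u + 3)*(u)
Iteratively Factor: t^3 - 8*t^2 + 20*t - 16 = (t - 2)*(t^2 - 6*t + 8) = (t - 4)*(t - 2)*(t - 2)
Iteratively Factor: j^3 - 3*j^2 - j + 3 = (j - 1)*(j^2 - 2*j - 3) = (j - 1)*(j + 1)*(j - 3)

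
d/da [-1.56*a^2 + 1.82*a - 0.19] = 1.82 - 3.12*a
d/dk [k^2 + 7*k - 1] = 2*k + 7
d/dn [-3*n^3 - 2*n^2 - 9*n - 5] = -9*n^2 - 4*n - 9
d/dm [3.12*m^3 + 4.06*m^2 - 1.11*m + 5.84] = 9.36*m^2 + 8.12*m - 1.11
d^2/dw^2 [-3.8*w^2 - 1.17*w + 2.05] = -7.60000000000000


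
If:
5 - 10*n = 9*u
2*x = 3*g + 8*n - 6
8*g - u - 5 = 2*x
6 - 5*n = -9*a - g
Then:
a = 163*x/2457 - 1103/2457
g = 62*x/273 + 170/273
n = 15*x/91 + 47/91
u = -50*x/273 - 5/273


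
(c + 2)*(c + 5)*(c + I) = c^3 + 7*c^2 + I*c^2 + 10*c + 7*I*c + 10*I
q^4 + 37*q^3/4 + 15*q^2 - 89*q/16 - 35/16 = (q - 1/2)*(q + 1/4)*(q + 5/2)*(q + 7)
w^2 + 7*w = w*(w + 7)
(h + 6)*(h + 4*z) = h^2 + 4*h*z + 6*h + 24*z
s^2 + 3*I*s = s*(s + 3*I)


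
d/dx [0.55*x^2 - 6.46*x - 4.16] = 1.1*x - 6.46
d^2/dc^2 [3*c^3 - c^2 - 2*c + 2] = 18*c - 2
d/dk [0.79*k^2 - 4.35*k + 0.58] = 1.58*k - 4.35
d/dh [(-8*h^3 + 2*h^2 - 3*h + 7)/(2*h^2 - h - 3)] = 4*(-4*h^4 + 4*h^3 + 19*h^2 - 10*h + 4)/(4*h^4 - 4*h^3 - 11*h^2 + 6*h + 9)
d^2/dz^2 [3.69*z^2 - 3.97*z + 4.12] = 7.38000000000000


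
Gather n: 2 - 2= 0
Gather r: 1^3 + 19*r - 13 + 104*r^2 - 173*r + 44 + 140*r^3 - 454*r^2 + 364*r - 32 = 140*r^3 - 350*r^2 + 210*r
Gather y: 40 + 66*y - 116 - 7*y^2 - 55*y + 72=-7*y^2 + 11*y - 4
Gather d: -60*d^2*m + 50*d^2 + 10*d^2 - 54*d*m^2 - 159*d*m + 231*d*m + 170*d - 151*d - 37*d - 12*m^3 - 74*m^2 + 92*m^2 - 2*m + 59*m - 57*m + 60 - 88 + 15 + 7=d^2*(60 - 60*m) + d*(-54*m^2 + 72*m - 18) - 12*m^3 + 18*m^2 - 6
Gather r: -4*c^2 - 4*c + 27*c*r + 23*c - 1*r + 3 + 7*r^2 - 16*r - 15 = -4*c^2 + 19*c + 7*r^2 + r*(27*c - 17) - 12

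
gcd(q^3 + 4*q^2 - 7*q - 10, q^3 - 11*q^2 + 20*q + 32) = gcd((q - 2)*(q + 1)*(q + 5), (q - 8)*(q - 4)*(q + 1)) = q + 1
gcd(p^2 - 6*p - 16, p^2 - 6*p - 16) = p^2 - 6*p - 16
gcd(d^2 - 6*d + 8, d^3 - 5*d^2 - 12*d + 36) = d - 2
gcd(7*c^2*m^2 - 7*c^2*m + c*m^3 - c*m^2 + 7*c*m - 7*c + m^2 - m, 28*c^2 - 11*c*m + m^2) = 1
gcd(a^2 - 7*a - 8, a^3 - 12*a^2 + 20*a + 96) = a - 8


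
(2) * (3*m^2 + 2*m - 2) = 6*m^2 + 4*m - 4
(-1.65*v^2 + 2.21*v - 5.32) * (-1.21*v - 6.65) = 1.9965*v^3 + 8.2984*v^2 - 8.2593*v + 35.378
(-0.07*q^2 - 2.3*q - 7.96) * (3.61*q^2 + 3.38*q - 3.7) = -0.2527*q^4 - 8.5396*q^3 - 36.2506*q^2 - 18.3948*q + 29.452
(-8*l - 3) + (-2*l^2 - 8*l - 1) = -2*l^2 - 16*l - 4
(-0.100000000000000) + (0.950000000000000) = 0.850000000000000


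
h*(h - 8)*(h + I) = h^3 - 8*h^2 + I*h^2 - 8*I*h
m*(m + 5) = m^2 + 5*m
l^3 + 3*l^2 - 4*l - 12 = (l - 2)*(l + 2)*(l + 3)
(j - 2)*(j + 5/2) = j^2 + j/2 - 5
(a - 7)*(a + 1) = a^2 - 6*a - 7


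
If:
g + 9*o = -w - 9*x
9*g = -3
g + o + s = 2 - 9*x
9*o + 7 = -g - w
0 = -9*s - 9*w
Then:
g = -1/3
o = -17/15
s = -53/15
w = 53/15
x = 7/9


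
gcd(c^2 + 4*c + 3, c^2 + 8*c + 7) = c + 1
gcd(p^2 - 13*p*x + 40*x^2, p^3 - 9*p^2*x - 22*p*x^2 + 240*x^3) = -p + 8*x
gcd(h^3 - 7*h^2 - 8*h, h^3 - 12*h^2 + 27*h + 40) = h^2 - 7*h - 8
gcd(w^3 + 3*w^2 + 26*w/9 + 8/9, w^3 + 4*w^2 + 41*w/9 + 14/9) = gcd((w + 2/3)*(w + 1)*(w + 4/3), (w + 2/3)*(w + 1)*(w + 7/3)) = w^2 + 5*w/3 + 2/3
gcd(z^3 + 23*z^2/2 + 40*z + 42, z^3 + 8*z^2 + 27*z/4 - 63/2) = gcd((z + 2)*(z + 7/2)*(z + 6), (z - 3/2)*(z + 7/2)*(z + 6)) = z^2 + 19*z/2 + 21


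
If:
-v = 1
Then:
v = -1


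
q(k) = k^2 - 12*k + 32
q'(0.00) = -12.00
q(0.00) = 32.00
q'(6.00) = 0.00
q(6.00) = -4.00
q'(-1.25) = -14.50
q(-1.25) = 48.56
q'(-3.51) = -19.02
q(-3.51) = 86.44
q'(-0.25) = -12.50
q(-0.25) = 35.06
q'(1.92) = -8.16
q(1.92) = 12.65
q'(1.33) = -9.34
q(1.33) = 17.81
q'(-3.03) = -18.06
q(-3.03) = 77.54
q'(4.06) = -3.88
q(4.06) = -0.24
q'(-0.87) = -13.74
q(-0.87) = 43.20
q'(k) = 2*k - 12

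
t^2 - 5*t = t*(t - 5)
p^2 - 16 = (p - 4)*(p + 4)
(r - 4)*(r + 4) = r^2 - 16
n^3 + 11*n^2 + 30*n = n*(n + 5)*(n + 6)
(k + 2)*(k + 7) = k^2 + 9*k + 14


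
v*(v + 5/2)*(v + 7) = v^3 + 19*v^2/2 + 35*v/2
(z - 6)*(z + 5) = z^2 - z - 30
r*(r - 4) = r^2 - 4*r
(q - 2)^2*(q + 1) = q^3 - 3*q^2 + 4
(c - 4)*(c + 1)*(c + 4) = c^3 + c^2 - 16*c - 16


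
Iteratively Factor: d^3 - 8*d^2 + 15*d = (d)*(d^2 - 8*d + 15) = d*(d - 5)*(d - 3)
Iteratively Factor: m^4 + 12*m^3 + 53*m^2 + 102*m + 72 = (m + 4)*(m^3 + 8*m^2 + 21*m + 18) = (m + 3)*(m + 4)*(m^2 + 5*m + 6) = (m + 2)*(m + 3)*(m + 4)*(m + 3)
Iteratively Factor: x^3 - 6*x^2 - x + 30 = (x - 5)*(x^2 - x - 6) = (x - 5)*(x + 2)*(x - 3)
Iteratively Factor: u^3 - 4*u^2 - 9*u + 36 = (u - 3)*(u^2 - u - 12) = (u - 4)*(u - 3)*(u + 3)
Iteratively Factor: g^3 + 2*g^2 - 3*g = (g + 3)*(g^2 - g) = g*(g + 3)*(g - 1)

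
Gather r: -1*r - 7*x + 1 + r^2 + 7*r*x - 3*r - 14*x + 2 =r^2 + r*(7*x - 4) - 21*x + 3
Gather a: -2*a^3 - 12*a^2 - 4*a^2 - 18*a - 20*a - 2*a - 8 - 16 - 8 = -2*a^3 - 16*a^2 - 40*a - 32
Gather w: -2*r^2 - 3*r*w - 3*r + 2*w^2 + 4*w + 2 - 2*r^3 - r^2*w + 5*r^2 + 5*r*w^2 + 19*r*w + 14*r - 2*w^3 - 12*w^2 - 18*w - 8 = -2*r^3 + 3*r^2 + 11*r - 2*w^3 + w^2*(5*r - 10) + w*(-r^2 + 16*r - 14) - 6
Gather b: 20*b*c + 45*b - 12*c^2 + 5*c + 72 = b*(20*c + 45) - 12*c^2 + 5*c + 72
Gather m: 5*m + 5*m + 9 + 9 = 10*m + 18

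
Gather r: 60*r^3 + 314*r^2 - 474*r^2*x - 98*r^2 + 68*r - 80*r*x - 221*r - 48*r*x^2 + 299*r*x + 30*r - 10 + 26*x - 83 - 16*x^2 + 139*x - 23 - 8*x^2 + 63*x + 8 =60*r^3 + r^2*(216 - 474*x) + r*(-48*x^2 + 219*x - 123) - 24*x^2 + 228*x - 108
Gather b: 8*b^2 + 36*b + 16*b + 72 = 8*b^2 + 52*b + 72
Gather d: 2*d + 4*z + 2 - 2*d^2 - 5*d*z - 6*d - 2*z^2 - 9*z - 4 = -2*d^2 + d*(-5*z - 4) - 2*z^2 - 5*z - 2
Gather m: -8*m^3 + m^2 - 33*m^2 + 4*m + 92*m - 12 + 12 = -8*m^3 - 32*m^2 + 96*m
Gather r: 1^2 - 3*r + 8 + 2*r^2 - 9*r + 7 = 2*r^2 - 12*r + 16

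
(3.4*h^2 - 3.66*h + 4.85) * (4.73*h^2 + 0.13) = 16.082*h^4 - 17.3118*h^3 + 23.3825*h^2 - 0.4758*h + 0.6305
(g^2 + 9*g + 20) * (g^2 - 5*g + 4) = g^4 + 4*g^3 - 21*g^2 - 64*g + 80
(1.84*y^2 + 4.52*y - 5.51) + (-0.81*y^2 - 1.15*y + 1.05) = 1.03*y^2 + 3.37*y - 4.46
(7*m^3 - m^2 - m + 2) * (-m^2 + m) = -7*m^5 + 8*m^4 - 3*m^2 + 2*m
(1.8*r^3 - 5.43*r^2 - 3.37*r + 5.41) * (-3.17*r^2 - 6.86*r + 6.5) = -5.706*r^5 + 4.8651*r^4 + 59.6327*r^3 - 29.3265*r^2 - 59.0176*r + 35.165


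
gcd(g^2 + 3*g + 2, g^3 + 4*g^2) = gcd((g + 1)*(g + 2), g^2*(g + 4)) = 1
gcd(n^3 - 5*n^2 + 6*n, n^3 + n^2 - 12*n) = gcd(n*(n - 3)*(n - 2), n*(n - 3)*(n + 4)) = n^2 - 3*n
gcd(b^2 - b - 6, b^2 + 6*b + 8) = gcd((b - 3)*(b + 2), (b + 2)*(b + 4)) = b + 2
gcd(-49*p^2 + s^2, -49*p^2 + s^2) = 49*p^2 - s^2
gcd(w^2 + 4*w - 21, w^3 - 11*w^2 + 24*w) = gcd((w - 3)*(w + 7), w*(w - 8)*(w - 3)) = w - 3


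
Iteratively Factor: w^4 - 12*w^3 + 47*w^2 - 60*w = (w - 3)*(w^3 - 9*w^2 + 20*w) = w*(w - 3)*(w^2 - 9*w + 20) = w*(w - 4)*(w - 3)*(w - 5)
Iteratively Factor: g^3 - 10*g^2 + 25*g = (g - 5)*(g^2 - 5*g) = g*(g - 5)*(g - 5)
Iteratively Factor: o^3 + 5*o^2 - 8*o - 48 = (o + 4)*(o^2 + o - 12) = (o - 3)*(o + 4)*(o + 4)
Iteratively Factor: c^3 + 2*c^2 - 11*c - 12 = (c + 1)*(c^2 + c - 12) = (c - 3)*(c + 1)*(c + 4)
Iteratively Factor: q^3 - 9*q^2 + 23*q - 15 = (q - 5)*(q^2 - 4*q + 3) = (q - 5)*(q - 1)*(q - 3)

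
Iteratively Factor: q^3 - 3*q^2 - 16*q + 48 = (q - 3)*(q^2 - 16) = (q - 3)*(q + 4)*(q - 4)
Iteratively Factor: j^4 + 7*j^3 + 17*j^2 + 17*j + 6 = (j + 2)*(j^3 + 5*j^2 + 7*j + 3) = (j + 2)*(j + 3)*(j^2 + 2*j + 1) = (j + 1)*(j + 2)*(j + 3)*(j + 1)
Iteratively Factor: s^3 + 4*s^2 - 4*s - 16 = (s - 2)*(s^2 + 6*s + 8) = (s - 2)*(s + 4)*(s + 2)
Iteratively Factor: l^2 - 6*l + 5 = (l - 5)*(l - 1)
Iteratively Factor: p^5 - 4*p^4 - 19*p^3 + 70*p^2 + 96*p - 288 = (p - 4)*(p^4 - 19*p^2 - 6*p + 72) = (p - 4)^2*(p^3 + 4*p^2 - 3*p - 18) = (p - 4)^2*(p + 3)*(p^2 + p - 6) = (p - 4)^2*(p + 3)^2*(p - 2)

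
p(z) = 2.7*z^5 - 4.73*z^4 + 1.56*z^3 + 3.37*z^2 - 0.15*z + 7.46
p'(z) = 13.5*z^4 - 18.92*z^3 + 4.68*z^2 + 6.74*z - 0.15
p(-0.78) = 6.36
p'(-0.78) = 11.42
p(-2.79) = -742.81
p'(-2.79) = 1246.37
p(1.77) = 26.88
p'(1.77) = 54.03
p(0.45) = 8.07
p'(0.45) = 2.66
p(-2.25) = -269.83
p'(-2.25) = 569.88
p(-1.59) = -47.72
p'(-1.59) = 163.30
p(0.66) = 8.72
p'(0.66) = 3.46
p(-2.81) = -768.07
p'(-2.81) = 1279.37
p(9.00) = 129815.09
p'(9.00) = 75220.41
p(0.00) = 7.46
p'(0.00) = -0.15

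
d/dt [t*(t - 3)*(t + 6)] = 3*t^2 + 6*t - 18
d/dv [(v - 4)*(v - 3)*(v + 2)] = 3*v^2 - 10*v - 2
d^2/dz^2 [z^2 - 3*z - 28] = 2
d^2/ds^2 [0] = 0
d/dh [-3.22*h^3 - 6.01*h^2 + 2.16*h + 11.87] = -9.66*h^2 - 12.02*h + 2.16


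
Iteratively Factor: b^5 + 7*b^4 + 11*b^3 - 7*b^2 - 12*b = (b + 4)*(b^4 + 3*b^3 - b^2 - 3*b) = (b + 3)*(b + 4)*(b^3 - b) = b*(b + 3)*(b + 4)*(b^2 - 1) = b*(b - 1)*(b + 3)*(b + 4)*(b + 1)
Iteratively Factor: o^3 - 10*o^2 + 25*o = (o - 5)*(o^2 - 5*o) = o*(o - 5)*(o - 5)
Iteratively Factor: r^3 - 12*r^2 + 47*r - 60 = (r - 4)*(r^2 - 8*r + 15) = (r - 5)*(r - 4)*(r - 3)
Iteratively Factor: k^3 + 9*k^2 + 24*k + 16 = (k + 4)*(k^2 + 5*k + 4) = (k + 4)^2*(k + 1)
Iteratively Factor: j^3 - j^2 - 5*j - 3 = (j + 1)*(j^2 - 2*j - 3) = (j + 1)^2*(j - 3)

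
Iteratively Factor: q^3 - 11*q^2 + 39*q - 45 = (q - 3)*(q^2 - 8*q + 15) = (q - 3)^2*(q - 5)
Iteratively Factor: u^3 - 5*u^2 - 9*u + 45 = (u - 3)*(u^2 - 2*u - 15) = (u - 3)*(u + 3)*(u - 5)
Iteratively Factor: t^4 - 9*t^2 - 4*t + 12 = (t - 1)*(t^3 + t^2 - 8*t - 12) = (t - 3)*(t - 1)*(t^2 + 4*t + 4) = (t - 3)*(t - 1)*(t + 2)*(t + 2)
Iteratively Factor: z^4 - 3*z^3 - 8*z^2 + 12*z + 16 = (z - 2)*(z^3 - z^2 - 10*z - 8) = (z - 2)*(z + 1)*(z^2 - 2*z - 8) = (z - 2)*(z + 1)*(z + 2)*(z - 4)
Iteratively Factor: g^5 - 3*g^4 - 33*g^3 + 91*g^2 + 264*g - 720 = (g - 5)*(g^4 + 2*g^3 - 23*g^2 - 24*g + 144) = (g - 5)*(g + 4)*(g^3 - 2*g^2 - 15*g + 36) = (g - 5)*(g + 4)^2*(g^2 - 6*g + 9) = (g - 5)*(g - 3)*(g + 4)^2*(g - 3)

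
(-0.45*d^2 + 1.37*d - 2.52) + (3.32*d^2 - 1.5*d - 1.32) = 2.87*d^2 - 0.13*d - 3.84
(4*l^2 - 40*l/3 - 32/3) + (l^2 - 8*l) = 5*l^2 - 64*l/3 - 32/3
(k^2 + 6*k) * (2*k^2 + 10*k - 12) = 2*k^4 + 22*k^3 + 48*k^2 - 72*k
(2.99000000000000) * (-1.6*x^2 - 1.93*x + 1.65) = -4.784*x^2 - 5.7707*x + 4.9335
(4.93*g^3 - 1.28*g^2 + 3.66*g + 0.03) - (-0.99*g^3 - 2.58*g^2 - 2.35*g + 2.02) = 5.92*g^3 + 1.3*g^2 + 6.01*g - 1.99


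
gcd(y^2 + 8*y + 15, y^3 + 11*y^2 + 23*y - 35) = y + 5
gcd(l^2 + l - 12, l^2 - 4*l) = 1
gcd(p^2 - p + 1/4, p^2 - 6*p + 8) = 1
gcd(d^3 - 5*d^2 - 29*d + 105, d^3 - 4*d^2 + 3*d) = d - 3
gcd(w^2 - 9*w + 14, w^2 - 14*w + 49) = w - 7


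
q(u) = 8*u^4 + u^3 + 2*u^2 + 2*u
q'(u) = 32*u^3 + 3*u^2 + 4*u + 2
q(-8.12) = 34359.00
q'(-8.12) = -16965.07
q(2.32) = 259.65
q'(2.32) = 427.02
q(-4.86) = 4385.81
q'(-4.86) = -3619.90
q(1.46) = 46.65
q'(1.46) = 113.82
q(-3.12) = 740.93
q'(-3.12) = -953.16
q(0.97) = 11.82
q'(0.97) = 37.91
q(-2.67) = 396.45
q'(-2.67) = -596.39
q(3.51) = 1289.18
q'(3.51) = 1436.79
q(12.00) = 167928.00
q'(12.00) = 55778.00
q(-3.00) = 633.00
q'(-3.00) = -847.00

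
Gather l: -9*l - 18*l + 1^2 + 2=3 - 27*l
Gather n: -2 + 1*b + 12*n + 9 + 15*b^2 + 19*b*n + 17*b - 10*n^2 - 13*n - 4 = 15*b^2 + 18*b - 10*n^2 + n*(19*b - 1) + 3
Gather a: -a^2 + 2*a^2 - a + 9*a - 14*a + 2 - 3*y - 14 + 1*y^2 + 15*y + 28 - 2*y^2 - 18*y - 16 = a^2 - 6*a - y^2 - 6*y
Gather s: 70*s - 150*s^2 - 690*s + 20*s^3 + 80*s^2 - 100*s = 20*s^3 - 70*s^2 - 720*s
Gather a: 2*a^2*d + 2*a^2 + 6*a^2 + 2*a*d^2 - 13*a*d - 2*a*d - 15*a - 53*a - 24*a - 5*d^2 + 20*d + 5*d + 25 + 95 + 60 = a^2*(2*d + 8) + a*(2*d^2 - 15*d - 92) - 5*d^2 + 25*d + 180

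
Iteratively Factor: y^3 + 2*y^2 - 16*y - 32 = (y - 4)*(y^2 + 6*y + 8) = (y - 4)*(y + 2)*(y + 4)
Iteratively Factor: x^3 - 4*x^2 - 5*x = (x)*(x^2 - 4*x - 5) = x*(x - 5)*(x + 1)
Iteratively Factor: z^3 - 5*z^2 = (z)*(z^2 - 5*z) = z^2*(z - 5)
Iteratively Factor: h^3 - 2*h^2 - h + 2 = (h - 2)*(h^2 - 1) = (h - 2)*(h + 1)*(h - 1)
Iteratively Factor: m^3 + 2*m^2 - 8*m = (m + 4)*(m^2 - 2*m) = (m - 2)*(m + 4)*(m)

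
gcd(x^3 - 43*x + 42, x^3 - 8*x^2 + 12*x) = x - 6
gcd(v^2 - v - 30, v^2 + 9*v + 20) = v + 5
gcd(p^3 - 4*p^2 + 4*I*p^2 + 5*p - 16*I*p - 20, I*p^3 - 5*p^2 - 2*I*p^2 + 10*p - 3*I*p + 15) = p + 5*I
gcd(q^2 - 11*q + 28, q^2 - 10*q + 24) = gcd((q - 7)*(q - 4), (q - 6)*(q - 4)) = q - 4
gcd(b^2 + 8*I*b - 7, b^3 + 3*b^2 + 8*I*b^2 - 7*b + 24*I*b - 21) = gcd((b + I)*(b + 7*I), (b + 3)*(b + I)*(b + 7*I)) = b^2 + 8*I*b - 7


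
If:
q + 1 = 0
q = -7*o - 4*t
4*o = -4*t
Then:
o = 1/3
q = -1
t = -1/3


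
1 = 1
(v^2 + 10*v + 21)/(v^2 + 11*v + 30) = (v^2 + 10*v + 21)/(v^2 + 11*v + 30)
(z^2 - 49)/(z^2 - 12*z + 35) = (z + 7)/(z - 5)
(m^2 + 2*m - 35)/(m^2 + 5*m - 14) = (m - 5)/(m - 2)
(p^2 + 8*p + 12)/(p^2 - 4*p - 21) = (p^2 + 8*p + 12)/(p^2 - 4*p - 21)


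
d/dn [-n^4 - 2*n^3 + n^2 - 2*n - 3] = -4*n^3 - 6*n^2 + 2*n - 2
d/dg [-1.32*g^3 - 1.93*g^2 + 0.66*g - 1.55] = -3.96*g^2 - 3.86*g + 0.66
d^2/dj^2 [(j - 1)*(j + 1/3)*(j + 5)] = 6*j + 26/3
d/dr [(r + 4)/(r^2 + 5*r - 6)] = (r^2 + 5*r - (r + 4)*(2*r + 5) - 6)/(r^2 + 5*r - 6)^2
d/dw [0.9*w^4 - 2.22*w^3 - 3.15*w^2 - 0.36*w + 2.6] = 3.6*w^3 - 6.66*w^2 - 6.3*w - 0.36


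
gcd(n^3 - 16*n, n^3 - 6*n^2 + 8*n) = n^2 - 4*n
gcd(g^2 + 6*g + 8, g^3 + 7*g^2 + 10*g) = g + 2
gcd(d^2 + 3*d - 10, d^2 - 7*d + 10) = d - 2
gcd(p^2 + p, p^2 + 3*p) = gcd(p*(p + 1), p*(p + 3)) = p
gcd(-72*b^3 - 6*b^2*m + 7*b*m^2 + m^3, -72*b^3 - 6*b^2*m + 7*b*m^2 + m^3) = 72*b^3 + 6*b^2*m - 7*b*m^2 - m^3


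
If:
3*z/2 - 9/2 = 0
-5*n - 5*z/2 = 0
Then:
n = -3/2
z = 3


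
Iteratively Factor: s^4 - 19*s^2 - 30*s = (s - 5)*(s^3 + 5*s^2 + 6*s) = (s - 5)*(s + 2)*(s^2 + 3*s) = s*(s - 5)*(s + 2)*(s + 3)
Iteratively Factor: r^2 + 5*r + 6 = (r + 3)*(r + 2)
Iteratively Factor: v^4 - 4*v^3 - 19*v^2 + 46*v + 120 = (v + 2)*(v^3 - 6*v^2 - 7*v + 60) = (v + 2)*(v + 3)*(v^2 - 9*v + 20) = (v - 5)*(v + 2)*(v + 3)*(v - 4)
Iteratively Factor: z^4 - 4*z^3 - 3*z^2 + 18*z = (z - 3)*(z^3 - z^2 - 6*z) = z*(z - 3)*(z^2 - z - 6) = z*(z - 3)*(z + 2)*(z - 3)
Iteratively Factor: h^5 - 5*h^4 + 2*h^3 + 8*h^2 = (h - 2)*(h^4 - 3*h^3 - 4*h^2) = h*(h - 2)*(h^3 - 3*h^2 - 4*h) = h^2*(h - 2)*(h^2 - 3*h - 4) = h^2*(h - 2)*(h + 1)*(h - 4)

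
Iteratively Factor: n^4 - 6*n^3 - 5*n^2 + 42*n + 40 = (n + 1)*(n^3 - 7*n^2 + 2*n + 40) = (n - 5)*(n + 1)*(n^2 - 2*n - 8) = (n - 5)*(n + 1)*(n + 2)*(n - 4)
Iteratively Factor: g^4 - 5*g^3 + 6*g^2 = (g - 2)*(g^3 - 3*g^2) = g*(g - 2)*(g^2 - 3*g) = g*(g - 3)*(g - 2)*(g)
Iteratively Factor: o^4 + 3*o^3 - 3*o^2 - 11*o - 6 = (o + 1)*(o^3 + 2*o^2 - 5*o - 6) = (o + 1)^2*(o^2 + o - 6) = (o + 1)^2*(o + 3)*(o - 2)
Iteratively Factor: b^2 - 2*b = (b)*(b - 2)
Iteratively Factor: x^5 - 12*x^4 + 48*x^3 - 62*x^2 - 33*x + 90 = (x - 2)*(x^4 - 10*x^3 + 28*x^2 - 6*x - 45) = (x - 3)*(x - 2)*(x^3 - 7*x^2 + 7*x + 15) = (x - 5)*(x - 3)*(x - 2)*(x^2 - 2*x - 3) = (x - 5)*(x - 3)*(x - 2)*(x + 1)*(x - 3)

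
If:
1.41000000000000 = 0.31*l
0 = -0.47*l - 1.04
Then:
No Solution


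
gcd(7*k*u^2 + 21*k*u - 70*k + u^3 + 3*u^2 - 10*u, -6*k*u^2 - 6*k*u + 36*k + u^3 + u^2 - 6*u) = u - 2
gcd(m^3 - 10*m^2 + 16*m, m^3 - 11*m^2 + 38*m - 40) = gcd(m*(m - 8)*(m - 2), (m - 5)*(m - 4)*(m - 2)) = m - 2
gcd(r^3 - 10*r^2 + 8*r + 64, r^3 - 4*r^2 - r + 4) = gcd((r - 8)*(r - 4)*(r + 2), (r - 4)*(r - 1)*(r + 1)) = r - 4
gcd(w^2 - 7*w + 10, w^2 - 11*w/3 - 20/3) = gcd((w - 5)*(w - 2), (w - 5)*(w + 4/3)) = w - 5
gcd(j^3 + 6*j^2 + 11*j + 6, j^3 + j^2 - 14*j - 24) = j^2 + 5*j + 6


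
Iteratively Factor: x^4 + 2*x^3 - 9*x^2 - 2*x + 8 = (x - 1)*(x^3 + 3*x^2 - 6*x - 8) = (x - 1)*(x + 4)*(x^2 - x - 2) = (x - 2)*(x - 1)*(x + 4)*(x + 1)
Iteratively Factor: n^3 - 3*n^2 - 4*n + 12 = (n - 2)*(n^2 - n - 6) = (n - 2)*(n + 2)*(n - 3)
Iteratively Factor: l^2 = (l)*(l)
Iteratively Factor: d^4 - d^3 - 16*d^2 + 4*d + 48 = (d - 2)*(d^3 + d^2 - 14*d - 24) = (d - 2)*(d + 3)*(d^2 - 2*d - 8) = (d - 2)*(d + 2)*(d + 3)*(d - 4)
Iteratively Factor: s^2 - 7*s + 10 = (s - 5)*(s - 2)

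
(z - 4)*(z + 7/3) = z^2 - 5*z/3 - 28/3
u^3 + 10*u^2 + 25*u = u*(u + 5)^2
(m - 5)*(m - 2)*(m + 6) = m^3 - m^2 - 32*m + 60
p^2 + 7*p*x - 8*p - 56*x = (p - 8)*(p + 7*x)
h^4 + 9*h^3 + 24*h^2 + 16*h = h*(h + 1)*(h + 4)^2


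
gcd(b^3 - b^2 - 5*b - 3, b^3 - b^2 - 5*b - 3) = b^3 - b^2 - 5*b - 3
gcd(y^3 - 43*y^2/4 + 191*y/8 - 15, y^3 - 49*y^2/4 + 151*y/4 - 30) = y^2 - 37*y/4 + 10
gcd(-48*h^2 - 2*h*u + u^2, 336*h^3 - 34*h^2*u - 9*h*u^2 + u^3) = -48*h^2 - 2*h*u + u^2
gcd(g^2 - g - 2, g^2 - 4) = g - 2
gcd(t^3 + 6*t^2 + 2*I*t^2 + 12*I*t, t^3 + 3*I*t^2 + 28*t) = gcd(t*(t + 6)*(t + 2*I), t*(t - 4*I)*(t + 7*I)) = t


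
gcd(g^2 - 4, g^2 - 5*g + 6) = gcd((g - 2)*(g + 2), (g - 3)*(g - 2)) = g - 2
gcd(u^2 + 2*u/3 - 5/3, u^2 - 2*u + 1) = u - 1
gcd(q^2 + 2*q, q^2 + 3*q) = q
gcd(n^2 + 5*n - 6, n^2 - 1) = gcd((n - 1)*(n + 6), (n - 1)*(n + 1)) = n - 1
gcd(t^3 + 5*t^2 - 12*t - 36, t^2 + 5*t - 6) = t + 6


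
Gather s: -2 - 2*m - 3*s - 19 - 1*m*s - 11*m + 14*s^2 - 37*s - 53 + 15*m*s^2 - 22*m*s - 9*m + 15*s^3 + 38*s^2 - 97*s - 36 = -22*m + 15*s^3 + s^2*(15*m + 52) + s*(-23*m - 137) - 110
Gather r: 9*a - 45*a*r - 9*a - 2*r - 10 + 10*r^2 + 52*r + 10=10*r^2 + r*(50 - 45*a)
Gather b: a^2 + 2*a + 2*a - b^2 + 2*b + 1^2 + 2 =a^2 + 4*a - b^2 + 2*b + 3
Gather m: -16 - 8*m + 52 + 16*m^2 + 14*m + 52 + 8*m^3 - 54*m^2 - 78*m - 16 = 8*m^3 - 38*m^2 - 72*m + 72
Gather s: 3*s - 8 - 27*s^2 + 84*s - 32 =-27*s^2 + 87*s - 40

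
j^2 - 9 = (j - 3)*(j + 3)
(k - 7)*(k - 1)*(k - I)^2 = k^4 - 8*k^3 - 2*I*k^3 + 6*k^2 + 16*I*k^2 + 8*k - 14*I*k - 7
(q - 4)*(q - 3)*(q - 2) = q^3 - 9*q^2 + 26*q - 24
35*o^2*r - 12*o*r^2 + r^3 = r*(-7*o + r)*(-5*o + r)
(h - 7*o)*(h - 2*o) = h^2 - 9*h*o + 14*o^2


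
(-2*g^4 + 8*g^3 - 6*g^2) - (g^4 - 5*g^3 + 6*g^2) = -3*g^4 + 13*g^3 - 12*g^2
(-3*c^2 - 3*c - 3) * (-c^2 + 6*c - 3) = 3*c^4 - 15*c^3 - 6*c^2 - 9*c + 9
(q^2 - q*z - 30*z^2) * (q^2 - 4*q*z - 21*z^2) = q^4 - 5*q^3*z - 47*q^2*z^2 + 141*q*z^3 + 630*z^4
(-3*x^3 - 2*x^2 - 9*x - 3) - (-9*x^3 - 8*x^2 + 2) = 6*x^3 + 6*x^2 - 9*x - 5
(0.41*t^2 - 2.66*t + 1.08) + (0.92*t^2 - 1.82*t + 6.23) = 1.33*t^2 - 4.48*t + 7.31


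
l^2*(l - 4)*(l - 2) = l^4 - 6*l^3 + 8*l^2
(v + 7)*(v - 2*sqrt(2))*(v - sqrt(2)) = v^3 - 3*sqrt(2)*v^2 + 7*v^2 - 21*sqrt(2)*v + 4*v + 28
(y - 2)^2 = y^2 - 4*y + 4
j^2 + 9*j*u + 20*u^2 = (j + 4*u)*(j + 5*u)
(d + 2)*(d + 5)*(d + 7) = d^3 + 14*d^2 + 59*d + 70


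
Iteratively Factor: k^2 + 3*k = (k)*(k + 3)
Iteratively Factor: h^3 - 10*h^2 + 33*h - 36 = (h - 3)*(h^2 - 7*h + 12) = (h - 4)*(h - 3)*(h - 3)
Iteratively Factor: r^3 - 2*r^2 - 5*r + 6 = (r - 1)*(r^2 - r - 6) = (r - 1)*(r + 2)*(r - 3)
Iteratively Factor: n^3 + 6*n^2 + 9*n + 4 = (n + 1)*(n^2 + 5*n + 4) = (n + 1)*(n + 4)*(n + 1)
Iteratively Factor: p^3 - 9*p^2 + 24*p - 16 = (p - 4)*(p^2 - 5*p + 4) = (p - 4)^2*(p - 1)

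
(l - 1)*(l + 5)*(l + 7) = l^3 + 11*l^2 + 23*l - 35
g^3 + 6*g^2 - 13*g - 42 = (g - 3)*(g + 2)*(g + 7)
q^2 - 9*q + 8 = (q - 8)*(q - 1)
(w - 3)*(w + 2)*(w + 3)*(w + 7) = w^4 + 9*w^3 + 5*w^2 - 81*w - 126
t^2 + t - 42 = (t - 6)*(t + 7)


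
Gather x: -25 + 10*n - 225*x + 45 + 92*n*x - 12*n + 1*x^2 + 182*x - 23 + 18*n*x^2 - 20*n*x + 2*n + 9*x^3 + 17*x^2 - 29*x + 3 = 9*x^3 + x^2*(18*n + 18) + x*(72*n - 72)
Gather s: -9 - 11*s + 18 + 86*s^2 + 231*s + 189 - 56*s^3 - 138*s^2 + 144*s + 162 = -56*s^3 - 52*s^2 + 364*s + 360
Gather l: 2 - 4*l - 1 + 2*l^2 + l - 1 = 2*l^2 - 3*l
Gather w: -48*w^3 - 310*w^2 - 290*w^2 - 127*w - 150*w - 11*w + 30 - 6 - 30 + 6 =-48*w^3 - 600*w^2 - 288*w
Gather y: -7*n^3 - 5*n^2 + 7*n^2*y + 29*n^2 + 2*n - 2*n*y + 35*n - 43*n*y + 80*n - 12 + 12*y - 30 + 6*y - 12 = -7*n^3 + 24*n^2 + 117*n + y*(7*n^2 - 45*n + 18) - 54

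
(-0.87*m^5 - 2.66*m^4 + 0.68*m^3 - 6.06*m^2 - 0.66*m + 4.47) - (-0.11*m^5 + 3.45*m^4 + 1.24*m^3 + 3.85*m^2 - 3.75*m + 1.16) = -0.76*m^5 - 6.11*m^4 - 0.56*m^3 - 9.91*m^2 + 3.09*m + 3.31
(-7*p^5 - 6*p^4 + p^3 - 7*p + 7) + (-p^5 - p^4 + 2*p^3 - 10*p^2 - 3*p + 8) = -8*p^5 - 7*p^4 + 3*p^3 - 10*p^2 - 10*p + 15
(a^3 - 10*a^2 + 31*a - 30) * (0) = 0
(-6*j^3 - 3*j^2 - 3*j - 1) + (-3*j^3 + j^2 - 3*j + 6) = -9*j^3 - 2*j^2 - 6*j + 5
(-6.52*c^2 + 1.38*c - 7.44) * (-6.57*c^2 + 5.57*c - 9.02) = 42.8364*c^4 - 45.383*c^3 + 115.3778*c^2 - 53.8884*c + 67.1088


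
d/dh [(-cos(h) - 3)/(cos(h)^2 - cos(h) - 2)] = (sin(h)^2 - 6*cos(h))*sin(h)/(sin(h)^2 + cos(h) + 1)^2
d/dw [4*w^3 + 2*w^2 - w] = 12*w^2 + 4*w - 1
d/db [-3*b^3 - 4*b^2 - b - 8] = -9*b^2 - 8*b - 1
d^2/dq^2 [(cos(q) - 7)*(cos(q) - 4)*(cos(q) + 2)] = -27*cos(q)/4 + 18*cos(2*q) - 9*cos(3*q)/4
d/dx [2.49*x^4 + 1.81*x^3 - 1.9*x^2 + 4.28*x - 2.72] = 9.96*x^3 + 5.43*x^2 - 3.8*x + 4.28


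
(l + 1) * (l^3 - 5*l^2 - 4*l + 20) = l^4 - 4*l^3 - 9*l^2 + 16*l + 20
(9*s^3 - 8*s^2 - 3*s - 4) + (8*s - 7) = 9*s^3 - 8*s^2 + 5*s - 11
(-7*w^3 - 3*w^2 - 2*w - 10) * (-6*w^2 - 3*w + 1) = 42*w^5 + 39*w^4 + 14*w^3 + 63*w^2 + 28*w - 10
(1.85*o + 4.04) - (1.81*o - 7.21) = 0.04*o + 11.25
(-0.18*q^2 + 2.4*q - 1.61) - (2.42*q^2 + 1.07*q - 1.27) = -2.6*q^2 + 1.33*q - 0.34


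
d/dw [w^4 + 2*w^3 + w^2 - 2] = 2*w*(2*w^2 + 3*w + 1)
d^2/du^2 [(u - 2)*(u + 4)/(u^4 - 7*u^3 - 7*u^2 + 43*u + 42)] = 2*(3*u^8 - 9*u^7 - 136*u^6 + 834*u^5 - 1413*u^4 - 1605*u^3 + 12474*u^2 + 1932*u - 18992)/(u^12 - 21*u^11 + 126*u^10 + 80*u^9 - 2562*u^8 + 1722*u^7 + 22256*u^6 - 9324*u^5 - 103215*u^4 - 33389*u^3 + 195930*u^2 + 227556*u + 74088)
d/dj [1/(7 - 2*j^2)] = 4*j/(2*j^2 - 7)^2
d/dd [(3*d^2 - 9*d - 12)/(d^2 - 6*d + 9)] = 3*(17 - 3*d)/(d^3 - 9*d^2 + 27*d - 27)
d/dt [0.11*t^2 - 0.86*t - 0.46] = 0.22*t - 0.86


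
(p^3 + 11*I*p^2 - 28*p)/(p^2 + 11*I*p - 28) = p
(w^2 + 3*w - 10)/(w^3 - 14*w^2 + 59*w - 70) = (w + 5)/(w^2 - 12*w + 35)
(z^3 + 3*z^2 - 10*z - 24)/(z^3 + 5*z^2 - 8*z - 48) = (z + 2)/(z + 4)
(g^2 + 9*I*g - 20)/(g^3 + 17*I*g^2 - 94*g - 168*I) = (g + 5*I)/(g^2 + 13*I*g - 42)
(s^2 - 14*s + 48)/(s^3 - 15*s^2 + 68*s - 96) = (s - 6)/(s^2 - 7*s + 12)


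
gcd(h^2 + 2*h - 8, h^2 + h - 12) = h + 4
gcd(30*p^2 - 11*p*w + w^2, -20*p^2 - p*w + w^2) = 5*p - w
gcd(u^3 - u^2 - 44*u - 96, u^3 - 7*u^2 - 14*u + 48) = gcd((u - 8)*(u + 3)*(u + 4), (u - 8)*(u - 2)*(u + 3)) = u^2 - 5*u - 24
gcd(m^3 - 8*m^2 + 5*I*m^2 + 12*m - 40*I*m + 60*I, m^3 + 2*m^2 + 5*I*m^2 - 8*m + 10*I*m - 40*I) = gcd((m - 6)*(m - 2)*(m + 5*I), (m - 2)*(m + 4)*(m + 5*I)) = m^2 + m*(-2 + 5*I) - 10*I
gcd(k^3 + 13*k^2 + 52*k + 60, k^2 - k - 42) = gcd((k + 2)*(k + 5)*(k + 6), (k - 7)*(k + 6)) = k + 6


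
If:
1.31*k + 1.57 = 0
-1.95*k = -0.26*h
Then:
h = -8.99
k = -1.20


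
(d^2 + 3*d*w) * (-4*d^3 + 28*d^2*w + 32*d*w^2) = -4*d^5 + 16*d^4*w + 116*d^3*w^2 + 96*d^2*w^3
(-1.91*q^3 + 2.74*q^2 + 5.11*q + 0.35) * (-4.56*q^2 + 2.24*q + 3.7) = 8.7096*q^5 - 16.7728*q^4 - 24.231*q^3 + 19.9884*q^2 + 19.691*q + 1.295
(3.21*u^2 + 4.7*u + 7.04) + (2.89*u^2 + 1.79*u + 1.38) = 6.1*u^2 + 6.49*u + 8.42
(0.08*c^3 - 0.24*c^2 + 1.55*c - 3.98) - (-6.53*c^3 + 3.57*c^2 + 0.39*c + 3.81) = 6.61*c^3 - 3.81*c^2 + 1.16*c - 7.79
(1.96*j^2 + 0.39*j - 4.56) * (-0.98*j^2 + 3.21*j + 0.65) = -1.9208*j^4 + 5.9094*j^3 + 6.9947*j^2 - 14.3841*j - 2.964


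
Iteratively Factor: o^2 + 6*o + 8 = (o + 4)*(o + 2)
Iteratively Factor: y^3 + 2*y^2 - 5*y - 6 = (y + 1)*(y^2 + y - 6) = (y + 1)*(y + 3)*(y - 2)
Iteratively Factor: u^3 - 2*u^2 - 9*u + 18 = (u - 3)*(u^2 + u - 6) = (u - 3)*(u - 2)*(u + 3)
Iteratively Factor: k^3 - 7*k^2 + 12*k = (k)*(k^2 - 7*k + 12) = k*(k - 4)*(k - 3)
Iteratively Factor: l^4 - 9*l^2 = (l)*(l^3 - 9*l) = l*(l - 3)*(l^2 + 3*l) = l*(l - 3)*(l + 3)*(l)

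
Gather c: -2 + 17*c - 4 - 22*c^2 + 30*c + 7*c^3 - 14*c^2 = 7*c^3 - 36*c^2 + 47*c - 6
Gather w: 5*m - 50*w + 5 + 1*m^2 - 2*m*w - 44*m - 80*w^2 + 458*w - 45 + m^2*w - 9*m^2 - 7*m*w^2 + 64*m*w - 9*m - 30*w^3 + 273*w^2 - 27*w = -8*m^2 - 48*m - 30*w^3 + w^2*(193 - 7*m) + w*(m^2 + 62*m + 381) - 40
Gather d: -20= -20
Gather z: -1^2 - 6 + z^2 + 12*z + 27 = z^2 + 12*z + 20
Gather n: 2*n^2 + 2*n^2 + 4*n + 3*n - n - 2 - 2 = 4*n^2 + 6*n - 4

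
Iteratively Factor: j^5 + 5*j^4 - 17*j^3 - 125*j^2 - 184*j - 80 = (j + 1)*(j^4 + 4*j^3 - 21*j^2 - 104*j - 80) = (j + 1)^2*(j^3 + 3*j^2 - 24*j - 80) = (j + 1)^2*(j + 4)*(j^2 - j - 20) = (j - 5)*(j + 1)^2*(j + 4)*(j + 4)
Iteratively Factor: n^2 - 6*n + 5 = (n - 5)*(n - 1)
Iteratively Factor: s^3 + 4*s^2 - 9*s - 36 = (s + 4)*(s^2 - 9) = (s - 3)*(s + 4)*(s + 3)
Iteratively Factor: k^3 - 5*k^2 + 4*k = (k - 1)*(k^2 - 4*k) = (k - 4)*(k - 1)*(k)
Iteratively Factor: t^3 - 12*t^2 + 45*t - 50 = (t - 2)*(t^2 - 10*t + 25) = (t - 5)*(t - 2)*(t - 5)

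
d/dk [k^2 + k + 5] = 2*k + 1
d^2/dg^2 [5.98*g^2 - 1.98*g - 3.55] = 11.9600000000000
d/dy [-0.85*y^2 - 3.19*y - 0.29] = -1.7*y - 3.19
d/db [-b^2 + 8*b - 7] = 8 - 2*b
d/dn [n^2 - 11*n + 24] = 2*n - 11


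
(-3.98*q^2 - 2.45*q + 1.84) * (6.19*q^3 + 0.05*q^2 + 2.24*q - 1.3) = -24.6362*q^5 - 15.3645*q^4 + 2.3519*q^3 - 0.222000000000001*q^2 + 7.3066*q - 2.392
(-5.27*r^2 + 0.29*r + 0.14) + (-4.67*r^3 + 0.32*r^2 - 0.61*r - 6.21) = -4.67*r^3 - 4.95*r^2 - 0.32*r - 6.07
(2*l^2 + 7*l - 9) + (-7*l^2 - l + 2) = -5*l^2 + 6*l - 7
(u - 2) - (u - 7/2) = 3/2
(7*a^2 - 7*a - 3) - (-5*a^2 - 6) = 12*a^2 - 7*a + 3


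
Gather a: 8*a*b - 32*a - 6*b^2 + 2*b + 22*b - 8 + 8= a*(8*b - 32) - 6*b^2 + 24*b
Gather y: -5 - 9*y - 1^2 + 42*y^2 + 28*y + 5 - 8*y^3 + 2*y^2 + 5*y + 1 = -8*y^3 + 44*y^2 + 24*y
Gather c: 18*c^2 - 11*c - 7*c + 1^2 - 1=18*c^2 - 18*c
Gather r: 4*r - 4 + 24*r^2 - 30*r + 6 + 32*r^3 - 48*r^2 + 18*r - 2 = 32*r^3 - 24*r^2 - 8*r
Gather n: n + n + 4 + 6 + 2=2*n + 12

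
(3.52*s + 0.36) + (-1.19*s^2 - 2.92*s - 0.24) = -1.19*s^2 + 0.6*s + 0.12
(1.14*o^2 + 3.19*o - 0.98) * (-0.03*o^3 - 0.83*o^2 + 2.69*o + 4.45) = -0.0342*o^5 - 1.0419*o^4 + 0.4483*o^3 + 14.4675*o^2 + 11.5593*o - 4.361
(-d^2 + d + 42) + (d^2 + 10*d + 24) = 11*d + 66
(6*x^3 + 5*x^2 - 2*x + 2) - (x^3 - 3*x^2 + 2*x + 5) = 5*x^3 + 8*x^2 - 4*x - 3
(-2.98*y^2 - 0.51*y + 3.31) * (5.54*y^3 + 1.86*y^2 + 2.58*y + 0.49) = -16.5092*y^5 - 8.3682*y^4 + 9.7004*y^3 + 3.3806*y^2 + 8.2899*y + 1.6219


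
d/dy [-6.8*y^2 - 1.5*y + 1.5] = -13.6*y - 1.5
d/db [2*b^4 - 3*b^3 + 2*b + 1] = 8*b^3 - 9*b^2 + 2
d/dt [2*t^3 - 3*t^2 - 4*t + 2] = 6*t^2 - 6*t - 4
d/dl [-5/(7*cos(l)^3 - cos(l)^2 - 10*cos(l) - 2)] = 5*(-21*cos(l)^2 + 2*cos(l) + 10)*sin(l)/(-7*cos(l)^3 + cos(l)^2 + 10*cos(l) + 2)^2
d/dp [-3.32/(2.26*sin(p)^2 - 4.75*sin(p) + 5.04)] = (15.0064*sin(p) - 15.77)*cos(p)/(2.26*sin(p)^2 - 4.75*sin(p) + 5.04)^2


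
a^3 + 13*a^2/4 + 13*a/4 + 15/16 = (a + 1/2)*(a + 5/4)*(a + 3/2)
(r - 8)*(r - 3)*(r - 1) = r^3 - 12*r^2 + 35*r - 24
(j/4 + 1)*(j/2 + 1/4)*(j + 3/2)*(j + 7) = j^4/8 + 13*j^3/8 + 203*j^2/32 + 257*j/32 + 21/8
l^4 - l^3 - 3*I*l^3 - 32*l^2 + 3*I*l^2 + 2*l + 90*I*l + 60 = (l - 6)*(l + 5)*(l - 2*I)*(l - I)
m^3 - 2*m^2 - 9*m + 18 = (m - 3)*(m - 2)*(m + 3)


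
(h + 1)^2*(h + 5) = h^3 + 7*h^2 + 11*h + 5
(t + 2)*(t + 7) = t^2 + 9*t + 14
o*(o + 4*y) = o^2 + 4*o*y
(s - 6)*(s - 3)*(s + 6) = s^3 - 3*s^2 - 36*s + 108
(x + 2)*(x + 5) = x^2 + 7*x + 10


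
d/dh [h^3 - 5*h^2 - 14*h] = 3*h^2 - 10*h - 14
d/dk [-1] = 0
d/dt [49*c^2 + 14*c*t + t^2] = 14*c + 2*t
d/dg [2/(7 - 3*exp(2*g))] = 12*exp(2*g)/(3*exp(2*g) - 7)^2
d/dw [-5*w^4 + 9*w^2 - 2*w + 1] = -20*w^3 + 18*w - 2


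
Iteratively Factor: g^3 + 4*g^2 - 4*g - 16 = (g - 2)*(g^2 + 6*g + 8) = (g - 2)*(g + 4)*(g + 2)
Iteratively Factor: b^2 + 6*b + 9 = (b + 3)*(b + 3)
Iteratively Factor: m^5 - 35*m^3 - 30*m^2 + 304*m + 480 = (m + 2)*(m^4 - 2*m^3 - 31*m^2 + 32*m + 240) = (m + 2)*(m + 4)*(m^3 - 6*m^2 - 7*m + 60) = (m - 4)*(m + 2)*(m + 4)*(m^2 - 2*m - 15) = (m - 5)*(m - 4)*(m + 2)*(m + 4)*(m + 3)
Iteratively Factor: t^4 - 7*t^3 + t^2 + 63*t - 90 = (t - 3)*(t^3 - 4*t^2 - 11*t + 30) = (t - 5)*(t - 3)*(t^2 + t - 6) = (t - 5)*(t - 3)*(t + 3)*(t - 2)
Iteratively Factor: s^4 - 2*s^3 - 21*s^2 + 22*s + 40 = (s + 4)*(s^3 - 6*s^2 + 3*s + 10) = (s - 2)*(s + 4)*(s^2 - 4*s - 5) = (s - 5)*(s - 2)*(s + 4)*(s + 1)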